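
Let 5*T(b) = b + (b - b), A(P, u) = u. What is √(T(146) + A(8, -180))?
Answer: I*√3770/5 ≈ 12.28*I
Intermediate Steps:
T(b) = b/5 (T(b) = (b + (b - b))/5 = (b + 0)/5 = b/5)
√(T(146) + A(8, -180)) = √((⅕)*146 - 180) = √(146/5 - 180) = √(-754/5) = I*√3770/5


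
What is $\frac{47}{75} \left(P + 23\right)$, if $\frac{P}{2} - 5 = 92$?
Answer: $\frac{10199}{75} \approx 135.99$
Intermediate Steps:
$P = 194$ ($P = 10 + 2 \cdot 92 = 10 + 184 = 194$)
$\frac{47}{75} \left(P + 23\right) = \frac{47}{75} \left(194 + 23\right) = 47 \cdot \frac{1}{75} \cdot 217 = \frac{47}{75} \cdot 217 = \frac{10199}{75}$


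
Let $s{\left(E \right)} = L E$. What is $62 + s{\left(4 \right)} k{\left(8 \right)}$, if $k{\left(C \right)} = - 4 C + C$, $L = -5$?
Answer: $542$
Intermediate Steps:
$k{\left(C \right)} = - 3 C$
$s{\left(E \right)} = - 5 E$
$62 + s{\left(4 \right)} k{\left(8 \right)} = 62 + \left(-5\right) 4 \left(\left(-3\right) 8\right) = 62 - -480 = 62 + 480 = 542$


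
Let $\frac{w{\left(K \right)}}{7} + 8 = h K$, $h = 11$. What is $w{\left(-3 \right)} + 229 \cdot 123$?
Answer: $27880$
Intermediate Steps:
$w{\left(K \right)} = -56 + 77 K$ ($w{\left(K \right)} = -56 + 7 \cdot 11 K = -56 + 77 K$)
$w{\left(-3 \right)} + 229 \cdot 123 = \left(-56 + 77 \left(-3\right)\right) + 229 \cdot 123 = \left(-56 - 231\right) + 28167 = -287 + 28167 = 27880$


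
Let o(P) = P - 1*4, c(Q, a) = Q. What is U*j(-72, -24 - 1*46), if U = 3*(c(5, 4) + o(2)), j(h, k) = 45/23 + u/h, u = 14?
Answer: 1459/92 ≈ 15.859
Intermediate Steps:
o(P) = -4 + P (o(P) = P - 4 = -4 + P)
j(h, k) = 45/23 + 14/h
U = 9 (U = 3*(5 + (-4 + 2)) = 3*(5 - 2) = 3*3 = 9)
U*j(-72, -24 - 1*46) = 9*(45/23 + 14/(-72)) = 9*(45/23 + 14*(-1/72)) = 9*(45/23 - 7/36) = 9*(1459/828) = 1459/92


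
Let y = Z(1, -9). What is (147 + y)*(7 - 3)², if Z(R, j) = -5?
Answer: 2272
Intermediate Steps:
y = -5
(147 + y)*(7 - 3)² = (147 - 5)*(7 - 3)² = 142*4² = 142*16 = 2272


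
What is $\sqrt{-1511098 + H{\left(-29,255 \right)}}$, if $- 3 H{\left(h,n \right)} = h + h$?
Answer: $\frac{2 i \sqrt{3399927}}{3} \approx 1229.3 i$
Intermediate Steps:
$H{\left(h,n \right)} = - \frac{2 h}{3}$ ($H{\left(h,n \right)} = - \frac{h + h}{3} = - \frac{2 h}{3}$)
$\sqrt{-1511098 + H{\left(-29,255 \right)}} = \sqrt{-1511098 - - \frac{58}{3}} = \sqrt{-1511098 + \frac{58}{3}} = \sqrt{- \frac{4533236}{3}} = \frac{2 i \sqrt{3399927}}{3}$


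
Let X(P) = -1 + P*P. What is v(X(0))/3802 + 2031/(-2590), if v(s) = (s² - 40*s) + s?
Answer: -3809131/4923590 ≈ -0.77365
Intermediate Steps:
X(P) = -1 + P²
v(s) = s² - 39*s
v(X(0))/3802 + 2031/(-2590) = ((-1 + 0²)*(-39 + (-1 + 0²)))/3802 + 2031/(-2590) = ((-1 + 0)*(-39 + (-1 + 0)))*(1/3802) + 2031*(-1/2590) = -(-39 - 1)*(1/3802) - 2031/2590 = -1*(-40)*(1/3802) - 2031/2590 = 40*(1/3802) - 2031/2590 = 20/1901 - 2031/2590 = -3809131/4923590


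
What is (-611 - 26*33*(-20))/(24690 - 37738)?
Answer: -16549/13048 ≈ -1.2683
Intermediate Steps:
(-611 - 26*33*(-20))/(24690 - 37738) = (-611 - 858*(-20))/(-13048) = (-611 + 17160)*(-1/13048) = 16549*(-1/13048) = -16549/13048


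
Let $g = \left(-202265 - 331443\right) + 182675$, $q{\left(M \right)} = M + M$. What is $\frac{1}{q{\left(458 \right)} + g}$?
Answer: $- \frac{1}{350117} \approx -2.8562 \cdot 10^{-6}$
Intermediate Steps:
$q{\left(M \right)} = 2 M$
$g = -351033$ ($g = -533708 + 182675 = -351033$)
$\frac{1}{q{\left(458 \right)} + g} = \frac{1}{2 \cdot 458 - 351033} = \frac{1}{916 - 351033} = \frac{1}{-350117} = - \frac{1}{350117}$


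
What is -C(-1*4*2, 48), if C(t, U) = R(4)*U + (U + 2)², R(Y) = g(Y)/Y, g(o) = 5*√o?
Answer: -2620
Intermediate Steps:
R(Y) = 5/√Y (R(Y) = (5*√Y)/Y = 5/√Y)
C(t, U) = (2 + U)² + 5*U/2 (C(t, U) = (5/√4)*U + (U + 2)² = (5*(½))*U + (2 + U)² = 5*U/2 + (2 + U)² = (2 + U)² + 5*U/2)
-C(-1*4*2, 48) = -(4 + 48² + (13/2)*48) = -(4 + 2304 + 312) = -1*2620 = -2620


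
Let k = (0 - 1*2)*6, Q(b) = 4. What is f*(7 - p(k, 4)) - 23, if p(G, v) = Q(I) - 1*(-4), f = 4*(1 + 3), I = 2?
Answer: -39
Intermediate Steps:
f = 16 (f = 4*4 = 16)
k = -12 (k = (0 - 2)*6 = -2*6 = -12)
p(G, v) = 8 (p(G, v) = 4 - 1*(-4) = 4 + 4 = 8)
f*(7 - p(k, 4)) - 23 = 16*(7 - 1*8) - 23 = 16*(7 - 8) - 23 = 16*(-1) - 23 = -16 - 23 = -39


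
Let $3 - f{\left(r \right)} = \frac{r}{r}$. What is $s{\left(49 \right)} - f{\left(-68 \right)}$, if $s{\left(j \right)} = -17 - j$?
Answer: $-68$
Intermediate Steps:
$f{\left(r \right)} = 2$ ($f{\left(r \right)} = 3 - \frac{r}{r} = 3 - 1 = 2$)
$s{\left(49 \right)} - f{\left(-68 \right)} = \left(-17 - 49\right) - 2 = -66 - 2 = -68$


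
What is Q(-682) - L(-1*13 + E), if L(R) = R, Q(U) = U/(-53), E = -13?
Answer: 2060/53 ≈ 38.868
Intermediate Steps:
Q(U) = -U/53 (Q(U) = U*(-1/53) = -U/53)
Q(-682) - L(-1*13 + E) = -1/53*(-682) - (-1*13 - 13) = 682/53 - (-13 - 13) = 682/53 - 1*(-26) = 682/53 + 26 = 2060/53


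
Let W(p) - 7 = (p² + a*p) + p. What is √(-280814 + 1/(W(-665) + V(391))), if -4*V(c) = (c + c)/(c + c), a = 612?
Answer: 3*I*√597194416265282/138347 ≈ 529.92*I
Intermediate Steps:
V(c) = -¼ (V(c) = -(c + c)/(4*(c + c)) = -2*c/(4*(2*c)) = -2*c*1/(2*c)/4 = -¼*1 = -¼)
W(p) = 7 + p² + 613*p (W(p) = 7 + ((p² + 612*p) + p) = 7 + (p² + 613*p) = 7 + p² + 613*p)
√(-280814 + 1/(W(-665) + V(391))) = √(-280814 + 1/((7 + (-665)² + 613*(-665)) - ¼)) = √(-280814 + 1/((7 + 442225 - 407645) - ¼)) = √(-280814 + 1/(34587 - ¼)) = √(-280814 + 1/(138347/4)) = √(-280814 + 4/138347) = √(-38849774454/138347) = 3*I*√597194416265282/138347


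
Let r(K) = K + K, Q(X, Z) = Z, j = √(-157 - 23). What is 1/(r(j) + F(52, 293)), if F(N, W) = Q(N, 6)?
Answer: 1/126 - I*√5/63 ≈ 0.0079365 - 0.035493*I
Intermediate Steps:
j = 6*I*√5 (j = √(-180) = 6*I*√5 ≈ 13.416*I)
F(N, W) = 6
r(K) = 2*K
1/(r(j) + F(52, 293)) = 1/(2*(6*I*√5) + 6) = 1/(12*I*√5 + 6) = 1/(6 + 12*I*√5)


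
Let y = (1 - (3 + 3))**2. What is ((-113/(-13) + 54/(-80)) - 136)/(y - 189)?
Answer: 66551/85280 ≈ 0.78038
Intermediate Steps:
y = 25 (y = (1 - 1*6)**2 = (1 - 6)**2 = (-5)**2 = 25)
((-113/(-13) + 54/(-80)) - 136)/(y - 189) = ((-113/(-13) + 54/(-80)) - 136)/(25 - 189) = ((-113*(-1/13) + 54*(-1/80)) - 136)/(-164) = ((113/13 - 27/40) - 136)*(-1/164) = (4169/520 - 136)*(-1/164) = -66551/520*(-1/164) = 66551/85280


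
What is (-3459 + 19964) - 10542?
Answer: 5963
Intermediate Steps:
(-3459 + 19964) - 10542 = 16505 - 10542 = 5963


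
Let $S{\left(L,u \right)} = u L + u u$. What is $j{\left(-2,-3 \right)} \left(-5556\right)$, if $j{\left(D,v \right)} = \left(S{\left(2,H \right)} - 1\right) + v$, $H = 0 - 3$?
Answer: $5556$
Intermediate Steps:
$H = -3$ ($H = 0 - 3 = -3$)
$S{\left(L,u \right)} = u^{2} + L u$ ($S{\left(L,u \right)} = L u + u^{2} = u^{2} + L u$)
$j{\left(D,v \right)} = 2 + v$ ($j{\left(D,v \right)} = \left(- 3 \left(2 - 3\right) - 1\right) + v = \left(\left(-3\right) \left(-1\right) - 1\right) + v = \left(3 - 1\right) + v = 2 + v$)
$j{\left(-2,-3 \right)} \left(-5556\right) = \left(2 - 3\right) \left(-5556\right) = \left(-1\right) \left(-5556\right) = 5556$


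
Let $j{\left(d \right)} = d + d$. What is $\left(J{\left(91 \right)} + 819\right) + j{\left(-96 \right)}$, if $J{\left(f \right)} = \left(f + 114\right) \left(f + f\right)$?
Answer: $37937$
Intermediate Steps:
$j{\left(d \right)} = 2 d$
$J{\left(f \right)} = 2 f \left(114 + f\right)$ ($J{\left(f \right)} = \left(114 + f\right) 2 f = 2 f \left(114 + f\right)$)
$\left(J{\left(91 \right)} + 819\right) + j{\left(-96 \right)} = \left(2 \cdot 91 \left(114 + 91\right) + 819\right) + 2 \left(-96\right) = \left(2 \cdot 91 \cdot 205 + 819\right) - 192 = \left(37310 + 819\right) - 192 = 38129 - 192 = 37937$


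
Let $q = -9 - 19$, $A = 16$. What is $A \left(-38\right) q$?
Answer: $17024$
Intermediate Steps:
$q = -28$
$A \left(-38\right) q = 16 \left(-38\right) \left(-28\right) = \left(-608\right) \left(-28\right) = 17024$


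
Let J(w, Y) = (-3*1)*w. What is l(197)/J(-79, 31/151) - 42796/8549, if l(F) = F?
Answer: -8458499/2026113 ≈ -4.1747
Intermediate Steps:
J(w, Y) = -3*w
l(197)/J(-79, 31/151) - 42796/8549 = 197/((-3*(-79))) - 42796/8549 = 197/237 - 42796*1/8549 = 197*(1/237) - 42796/8549 = 197/237 - 42796/8549 = -8458499/2026113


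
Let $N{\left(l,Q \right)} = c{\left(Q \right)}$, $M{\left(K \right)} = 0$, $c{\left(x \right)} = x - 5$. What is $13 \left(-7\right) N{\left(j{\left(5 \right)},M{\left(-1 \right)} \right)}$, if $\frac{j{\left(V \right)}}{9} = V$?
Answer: $455$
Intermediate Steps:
$j{\left(V \right)} = 9 V$
$c{\left(x \right)} = -5 + x$ ($c{\left(x \right)} = x - 5 = -5 + x$)
$N{\left(l,Q \right)} = -5 + Q$
$13 \left(-7\right) N{\left(j{\left(5 \right)},M{\left(-1 \right)} \right)} = 13 \left(-7\right) \left(-5 + 0\right) = \left(-91\right) \left(-5\right) = 455$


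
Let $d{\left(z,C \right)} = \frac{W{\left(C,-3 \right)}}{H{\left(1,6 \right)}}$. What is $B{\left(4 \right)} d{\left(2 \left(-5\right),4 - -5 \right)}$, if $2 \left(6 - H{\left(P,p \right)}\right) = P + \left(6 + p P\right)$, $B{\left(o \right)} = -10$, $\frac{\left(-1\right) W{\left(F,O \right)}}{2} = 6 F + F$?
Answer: $-2520$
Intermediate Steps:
$W{\left(F,O \right)} = - 14 F$ ($W{\left(F,O \right)} = - 2 \left(6 F + F\right) = - 2 \cdot 7 F = - 14 F$)
$H{\left(P,p \right)} = 3 - \frac{P}{2} - \frac{P p}{2}$ ($H{\left(P,p \right)} = 6 - \frac{P + \left(6 + p P\right)}{2} = 6 - \frac{P + \left(6 + P p\right)}{2} = 6 - \frac{6 + P + P p}{2} = 6 - \left(3 + \frac{P}{2} + \frac{P p}{2}\right) = 3 - \frac{P}{2} - \frac{P p}{2}$)
$d{\left(z,C \right)} = 28 C$ ($d{\left(z,C \right)} = \frac{\left(-14\right) C}{3 - \frac{1}{2} - \frac{1}{2} \cdot 6} = \frac{\left(-14\right) C}{3 - \frac{1}{2} - 3} = \frac{\left(-14\right) C}{- \frac{1}{2}} = - 14 C \left(-2\right) = 28 C$)
$B{\left(4 \right)} d{\left(2 \left(-5\right),4 - -5 \right)} = - 10 \cdot 28 \left(4 - -5\right) = - 10 \cdot 28 \left(4 + 5\right) = - 10 \cdot 28 \cdot 9 = \left(-10\right) 252 = -2520$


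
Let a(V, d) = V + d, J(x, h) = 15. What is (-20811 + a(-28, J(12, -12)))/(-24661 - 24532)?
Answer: 20824/49193 ≈ 0.42331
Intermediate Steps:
(-20811 + a(-28, J(12, -12)))/(-24661 - 24532) = (-20811 + (-28 + 15))/(-24661 - 24532) = (-20811 - 13)/(-49193) = -20824*(-1/49193) = 20824/49193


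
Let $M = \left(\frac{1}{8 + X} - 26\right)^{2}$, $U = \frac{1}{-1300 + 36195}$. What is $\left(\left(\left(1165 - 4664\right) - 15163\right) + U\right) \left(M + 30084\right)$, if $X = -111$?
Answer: $- \frac{212514856847748333}{370201055} \approx -5.7405 \cdot 10^{8}$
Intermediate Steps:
$U = \frac{1}{34895} \approx 2.8657 \cdot 10^{-5}$
$M = \frac{7177041}{10609}$ ($M = \left(\frac{1}{8 - 111} - 26\right)^{2} = \left(\frac{1}{-103} - 26\right)^{2} = \left(- \frac{1}{103} - 26\right)^{2} = \left(- \frac{2679}{103}\right)^{2} = \frac{7177041}{10609} \approx 676.5$)
$\left(\left(\left(1165 - 4664\right) - 15163\right) + U\right) \left(M + 30084\right) = \left(\left(\left(1165 - 4664\right) - 15163\right) + \frac{1}{34895}\right) \left(\frac{7177041}{10609} + 30084\right) = \left(\left(-3499 - 15163\right) + \frac{1}{34895}\right) \frac{326338197}{10609} = \left(-18662 + \frac{1}{34895}\right) \frac{326338197}{10609} = \left(- \frac{651210489}{34895}\right) \frac{326338197}{10609} = - \frac{212514856847748333}{370201055}$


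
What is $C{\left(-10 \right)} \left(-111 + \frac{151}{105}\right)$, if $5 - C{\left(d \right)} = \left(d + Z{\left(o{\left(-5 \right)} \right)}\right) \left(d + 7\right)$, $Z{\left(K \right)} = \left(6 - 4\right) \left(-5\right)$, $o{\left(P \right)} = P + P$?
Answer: $\frac{126544}{21} \approx 6025.9$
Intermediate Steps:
$o{\left(P \right)} = 2 P$
$Z{\left(K \right)} = -10$ ($Z{\left(K \right)} = 2 \left(-5\right) = -10$)
$C{\left(d \right)} = 5 - \left(-10 + d\right) \left(7 + d\right)$ ($C{\left(d \right)} = 5 - \left(d - 10\right) \left(d + 7\right) = 5 - \left(-10 + d\right) \left(7 + d\right)$)
$C{\left(-10 \right)} \left(-111 + \frac{151}{105}\right) = \left(75 - \left(-10\right)^{2} + 3 \left(-10\right)\right) \left(-111 + \frac{151}{105}\right) = \left(75 - 100 - 30\right) \left(-111 + 151 \cdot \frac{1}{105}\right) = \left(75 - 100 - 30\right) \left(-111 + \frac{151}{105}\right) = \left(-55\right) \left(- \frac{11504}{105}\right) = \frac{126544}{21}$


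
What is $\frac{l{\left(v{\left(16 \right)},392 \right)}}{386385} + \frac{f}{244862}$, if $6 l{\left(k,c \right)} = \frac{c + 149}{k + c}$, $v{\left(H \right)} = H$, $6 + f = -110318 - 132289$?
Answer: $- \frac{114740171146949}{115803868736880} \approx -0.99081$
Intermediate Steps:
$f = -242613$ ($f = -6 - 242607 = -242613$)
$l{\left(k,c \right)} = \frac{149 + c}{6 \left(c + k\right)}$ ($l{\left(k,c \right)} = \frac{\left(c + 149\right) \frac{1}{k + c}}{6} = \frac{\left(149 + c\right) \frac{1}{c + k}}{6} = \frac{\frac{1}{c + k} \left(149 + c\right)}{6} = \frac{149 + c}{6 \left(c + k\right)}$)
$\frac{l{\left(v{\left(16 \right)},392 \right)}}{386385} + \frac{f}{244862} = \frac{\frac{1}{6} \frac{1}{392 + 16} \left(149 + 392\right)}{386385} - \frac{242613}{244862} = \frac{1}{6} \cdot \frac{1}{408} \cdot 541 \cdot \frac{1}{386385} - \frac{242613}{244862} = \frac{541}{2448} \cdot \frac{1}{386385} - \frac{242613}{244862} = \frac{541}{945870480} - \frac{242613}{244862} = - \frac{114740171146949}{115803868736880}$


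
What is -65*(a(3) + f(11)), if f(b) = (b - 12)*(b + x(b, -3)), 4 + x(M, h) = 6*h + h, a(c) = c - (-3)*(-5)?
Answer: -130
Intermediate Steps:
a(c) = -15 + c (a(c) = c - 1*15 = c - 15 = -15 + c)
x(M, h) = -4 + 7*h (x(M, h) = -4 + (6*h + h) = -4 + 7*h)
f(b) = (-25 + b)*(-12 + b) (f(b) = (b - 12)*(b + (-4 + 7*(-3))) = (-12 + b)*(b + (-4 - 21)) = (-12 + b)*(b - 25) = (-12 + b)*(-25 + b) = (-25 + b)*(-12 + b))
-65*(a(3) + f(11)) = -65*((-15 + 3) + (300 + 11² - 37*11)) = -65*(-12 + (300 + 121 - 407)) = -65*(-12 + 14) = -65*2 = -130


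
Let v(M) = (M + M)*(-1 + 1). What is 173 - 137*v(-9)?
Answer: 173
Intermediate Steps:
v(M) = 0 (v(M) = (2*M)*0 = 0)
173 - 137*v(-9) = 173 - 137*0 = 173 + 0 = 173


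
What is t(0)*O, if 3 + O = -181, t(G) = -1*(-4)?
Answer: -736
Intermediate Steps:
t(G) = 4
O = -184 (O = -3 - 181 = -184)
t(0)*O = 4*(-184) = -736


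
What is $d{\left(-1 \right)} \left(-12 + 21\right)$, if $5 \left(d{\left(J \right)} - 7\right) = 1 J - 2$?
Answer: $\frac{288}{5} \approx 57.6$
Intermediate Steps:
$d{\left(J \right)} = \frac{33}{5} + \frac{J}{5}$ ($d{\left(J \right)} = 7 + \frac{1 J - 2}{5} = 7 + \frac{J - 2}{5} = 7 + \frac{-2 + J}{5} = 7 + \left(- \frac{2}{5} + \frac{J}{5}\right) = \frac{33}{5} + \frac{J}{5}$)
$d{\left(-1 \right)} \left(-12 + 21\right) = \left(\frac{33}{5} + \frac{1}{5} \left(-1\right)\right) \left(-12 + 21\right) = \left(\frac{33}{5} - \frac{1}{5}\right) 9 = \frac{32}{5} \cdot 9 = \frac{288}{5}$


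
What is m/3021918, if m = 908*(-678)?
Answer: -102604/503653 ≈ -0.20372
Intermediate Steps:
m = -615624
m/3021918 = -615624/3021918 = -615624*1/3021918 = -102604/503653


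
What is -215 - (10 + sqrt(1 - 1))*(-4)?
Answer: -175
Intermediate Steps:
-215 - (10 + sqrt(1 - 1))*(-4) = -215 - (10 + sqrt(0))*(-4) = -215 - (10 + 0)*(-4) = -215 - 10*(-4) = -215 - 1*(-40) = -215 + 40 = -175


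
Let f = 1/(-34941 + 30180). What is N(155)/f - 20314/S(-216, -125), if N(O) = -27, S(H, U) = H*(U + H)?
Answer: 4734118759/36828 ≈ 1.2855e+5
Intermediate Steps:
S(H, U) = H*(H + U)
f = -1/4761 (f = 1/(-4761) = -1/4761 ≈ -0.00021004)
N(155)/f - 20314/S(-216, -125) = -27/(-1/4761) - 20314*(-1/(216*(-216 - 125))) = -27*(-4761) - 20314/((-216*(-341))) = 128547 - 20314/73656 = 128547 - 20314*1/73656 = 128547 - 10157/36828 = 4734118759/36828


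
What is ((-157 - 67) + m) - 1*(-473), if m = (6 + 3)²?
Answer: 330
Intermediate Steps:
m = 81 (m = 9² = 81)
((-157 - 67) + m) - 1*(-473) = ((-157 - 67) + 81) - 1*(-473) = (-224 + 81) + 473 = -143 + 473 = 330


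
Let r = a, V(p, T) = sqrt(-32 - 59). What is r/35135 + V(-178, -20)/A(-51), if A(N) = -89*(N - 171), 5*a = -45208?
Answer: -45208/175675 + I*sqrt(91)/19758 ≈ -0.25734 + 0.00048281*I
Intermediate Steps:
V(p, T) = I*sqrt(91) (V(p, T) = sqrt(-91) = I*sqrt(91))
a = -45208/5 (a = (1/5)*(-45208) = -45208/5 ≈ -9041.6)
A(N) = 15219 - 89*N (A(N) = -89*(-171 + N) = 15219 - 89*N)
r = -45208/5 ≈ -9041.6
r/35135 + V(-178, -20)/A(-51) = -45208/5/35135 + (I*sqrt(91))/(15219 - 89*(-51)) = -45208/5*1/35135 + (I*sqrt(91))/(15219 + 4539) = -45208/175675 + (I*sqrt(91))/19758 = -45208/175675 + (I*sqrt(91))*(1/19758) = -45208/175675 + I*sqrt(91)/19758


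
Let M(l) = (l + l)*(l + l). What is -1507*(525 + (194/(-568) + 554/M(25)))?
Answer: -140401476963/177500 ≈ -7.9099e+5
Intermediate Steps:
M(l) = 4*l**2 (M(l) = (2*l)*(2*l) = 4*l**2)
-1507*(525 + (194/(-568) + 554/M(25))) = -1507*(525 + (194/(-568) + 554/((4*25**2)))) = -1507*(525 + (194*(-1/568) + 554/((4*625)))) = -1507*(525 + (-97/284 + 554/2500)) = -1507*(525 + (-97/284 + 554*(1/2500))) = -1507*(525 + (-97/284 + 277/1250)) = -1507*(525 - 21291/177500) = -1507*93166209/177500 = -140401476963/177500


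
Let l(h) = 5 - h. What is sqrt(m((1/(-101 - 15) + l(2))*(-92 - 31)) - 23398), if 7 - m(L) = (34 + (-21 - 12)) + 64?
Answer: 4*I*sqrt(1466) ≈ 153.15*I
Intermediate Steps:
m(L) = -58 (m(L) = 7 - ((34 + (-21 - 12)) + 64) = 7 - ((34 - 33) + 64) = 7 - (1 + 64) = 7 - 1*65 = 7 - 65 = -58)
sqrt(m((1/(-101 - 15) + l(2))*(-92 - 31)) - 23398) = sqrt(-58 - 23398) = sqrt(-23456) = 4*I*sqrt(1466)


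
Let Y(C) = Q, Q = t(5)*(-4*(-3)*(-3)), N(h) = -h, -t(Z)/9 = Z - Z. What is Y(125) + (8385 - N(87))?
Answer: 8472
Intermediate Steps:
t(Z) = 0 (t(Z) = -9*(Z - Z) = -9*0 = 0)
Q = 0 (Q = 0*(-4*(-3)*(-3)) = 0*(12*(-3)) = 0*(-36) = 0)
Y(C) = 0
Y(125) + (8385 - N(87)) = 0 + (8385 - (-1)*87) = 0 + (8385 - 1*(-87)) = 0 + (8385 + 87) = 0 + 8472 = 8472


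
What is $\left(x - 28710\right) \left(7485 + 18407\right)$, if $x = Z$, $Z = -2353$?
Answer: $-804283196$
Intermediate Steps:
$x = -2353$
$\left(x - 28710\right) \left(7485 + 18407\right) = \left(-2353 - 28710\right) \left(7485 + 18407\right) = \left(-31063\right) 25892 = -804283196$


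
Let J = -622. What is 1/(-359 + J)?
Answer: -1/981 ≈ -0.0010194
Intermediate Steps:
1/(-359 + J) = 1/(-359 - 622) = 1/(-981) = -1/981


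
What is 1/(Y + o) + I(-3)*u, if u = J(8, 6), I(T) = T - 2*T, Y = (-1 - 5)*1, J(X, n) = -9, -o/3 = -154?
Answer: -12311/456 ≈ -26.998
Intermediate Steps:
o = 462 (o = -3*(-154) = 462)
Y = -6 (Y = -6*1 = -6)
I(T) = -T
u = -9
1/(Y + o) + I(-3)*u = 1/(-6 + 462) - 1*(-3)*(-9) = 1/456 + 3*(-9) = 1/456 - 27 = -12311/456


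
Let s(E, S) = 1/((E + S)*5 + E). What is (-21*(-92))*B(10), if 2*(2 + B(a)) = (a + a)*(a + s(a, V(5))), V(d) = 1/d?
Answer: 11568816/61 ≈ 1.8965e+5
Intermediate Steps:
V(d) = 1/d
s(E, S) = 1/(5*S + 6*E) (s(E, S) = 1/((5*E + 5*S) + E) = 1/(5*S + 6*E))
B(a) = -2 + a*(a + 1/(1 + 6*a)) (B(a) = -2 + ((a + a)*(a + 1/(5/5 + 6*a)))/2 = -2 + ((2*a)*(a + 1/(5*(⅕) + 6*a)))/2 = -2 + ((2*a)*(a + 1/(1 + 6*a)))/2 = -2 + (2*a*(a + 1/(1 + 6*a)))/2 = -2 + a*(a + 1/(1 + 6*a)))
(-21*(-92))*B(10) = (-21*(-92))*((10 + (1 + 6*10)*(-2 + 10²))/(1 + 6*10)) = 1932*((10 + (1 + 60)*(-2 + 100))/(1 + 60)) = 1932*((10 + 61*98)/61) = 1932*((10 + 5978)/61) = 1932*((1/61)*5988) = 1932*(5988/61) = 11568816/61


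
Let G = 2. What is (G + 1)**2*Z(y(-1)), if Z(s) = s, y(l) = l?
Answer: -9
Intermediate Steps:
(G + 1)**2*Z(y(-1)) = (2 + 1)**2*(-1) = 3**2*(-1) = 9*(-1) = -9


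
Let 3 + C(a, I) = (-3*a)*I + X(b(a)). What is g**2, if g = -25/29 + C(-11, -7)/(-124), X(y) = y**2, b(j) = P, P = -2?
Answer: 3186225/3232804 ≈ 0.98559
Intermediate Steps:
b(j) = -2
C(a, I) = 1 - 3*I*a (C(a, I) = -3 + ((-3*a)*I + (-2)**2) = -3 + (-3*I*a + 4) = -3 + (4 - 3*I*a) = 1 - 3*I*a)
g = 1785/1798 (g = -25/29 + (1 - 3*(-7)*(-11))/(-124) = -25*1/29 + (1 - 231)*(-1/124) = -25/29 - 230*(-1/124) = -25/29 + 115/62 = 1785/1798 ≈ 0.99277)
g**2 = (1785/1798)**2 = 3186225/3232804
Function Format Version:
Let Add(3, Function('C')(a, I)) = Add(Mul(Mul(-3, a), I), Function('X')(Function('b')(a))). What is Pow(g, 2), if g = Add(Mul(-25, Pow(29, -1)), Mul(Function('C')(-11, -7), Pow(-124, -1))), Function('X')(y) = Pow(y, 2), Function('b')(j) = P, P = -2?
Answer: Rational(3186225, 3232804) ≈ 0.98559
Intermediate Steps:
Function('b')(j) = -2
Function('C')(a, I) = Add(1, Mul(-3, I, a)) (Function('C')(a, I) = Add(-3, Add(Mul(Mul(-3, a), I), Pow(-2, 2))) = Add(-3, Add(Mul(-3, I, a), 4)) = Add(-3, Add(4, Mul(-3, I, a))) = Add(1, Mul(-3, I, a)))
g = Rational(1785, 1798) (g = Add(Mul(-25, Pow(29, -1)), Mul(Add(1, Mul(-3, -7, -11)), Pow(-124, -1))) = Add(Mul(-25, Rational(1, 29)), Mul(Add(1, -231), Rational(-1, 124))) = Add(Rational(-25, 29), Mul(-230, Rational(-1, 124))) = Add(Rational(-25, 29), Rational(115, 62)) = Rational(1785, 1798) ≈ 0.99277)
Pow(g, 2) = Pow(Rational(1785, 1798), 2) = Rational(3186225, 3232804)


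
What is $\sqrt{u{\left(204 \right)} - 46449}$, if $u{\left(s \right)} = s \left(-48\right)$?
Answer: $3 i \sqrt{6249} \approx 237.15 i$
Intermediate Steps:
$u{\left(s \right)} = - 48 s$
$\sqrt{u{\left(204 \right)} - 46449} = \sqrt{\left(-48\right) 204 - 46449} = \sqrt{-9792 - 46449} = \sqrt{-56241} = 3 i \sqrt{6249}$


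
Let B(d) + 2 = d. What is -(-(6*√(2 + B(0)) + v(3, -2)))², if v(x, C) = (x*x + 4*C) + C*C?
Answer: -25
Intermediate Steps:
B(d) = -2 + d
v(x, C) = C² + x² + 4*C (v(x, C) = (x² + 4*C) + C² = C² + x² + 4*C)
-(-(6*√(2 + B(0)) + v(3, -2)))² = -(-(6*√(2 + (-2 + 0)) + ((-2)² + 3² + 4*(-2))))² = -(-(6*√(2 - 2) + (4 + 9 - 8)))² = -(-(6*√0 + 5))² = -(-(6*0 + 5))² = -(-(0 + 5))² = -(-1*5)² = -1*(-5)² = -1*25 = -25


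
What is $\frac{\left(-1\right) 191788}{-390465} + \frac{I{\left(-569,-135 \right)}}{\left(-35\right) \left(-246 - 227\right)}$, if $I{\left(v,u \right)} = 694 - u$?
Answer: $\frac{139949833}{258565923} \approx 0.54125$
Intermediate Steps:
$\frac{\left(-1\right) 191788}{-390465} + \frac{I{\left(-569,-135 \right)}}{\left(-35\right) \left(-246 - 227\right)} = \frac{\left(-1\right) 191788}{-390465} + \frac{694 - -135}{\left(-35\right) \left(-246 - 227\right)} = \left(-191788\right) \left(- \frac{1}{390465}\right) + \frac{694 + 135}{\left(-35\right) \left(-473\right)} = \frac{191788}{390465} + \frac{829}{16555} = \frac{139949833}{258565923}$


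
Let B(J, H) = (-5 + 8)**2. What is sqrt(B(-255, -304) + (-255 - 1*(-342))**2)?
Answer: 3*sqrt(842) ≈ 87.052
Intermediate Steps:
B(J, H) = 9 (B(J, H) = 3**2 = 9)
sqrt(B(-255, -304) + (-255 - 1*(-342))**2) = sqrt(9 + (-255 - 1*(-342))**2) = sqrt(9 + (-255 + 342)**2) = sqrt(9 + 87**2) = sqrt(9 + 7569) = sqrt(7578) = 3*sqrt(842)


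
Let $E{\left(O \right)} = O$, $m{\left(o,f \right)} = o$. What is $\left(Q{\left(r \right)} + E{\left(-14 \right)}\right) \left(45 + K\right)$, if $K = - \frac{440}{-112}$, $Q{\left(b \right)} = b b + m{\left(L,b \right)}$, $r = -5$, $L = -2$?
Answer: $\frac{6165}{14} \approx 440.36$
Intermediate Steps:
$Q{\left(b \right)} = -2 + b^{2}$ ($Q{\left(b \right)} = b b - 2 = b^{2} - 2 = -2 + b^{2}$)
$K = \frac{55}{14}$ ($K = \left(-440\right) \left(- \frac{1}{112}\right) = \frac{55}{14} \approx 3.9286$)
$\left(Q{\left(r \right)} + E{\left(-14 \right)}\right) \left(45 + K\right) = \left(\left(-2 + \left(-5\right)^{2}\right) - 14\right) \left(45 + \frac{55}{14}\right) = \left(\left(-2 + 25\right) - 14\right) \frac{685}{14} = \left(23 - 14\right) \frac{685}{14} = 9 \cdot \frac{685}{14} = \frac{6165}{14}$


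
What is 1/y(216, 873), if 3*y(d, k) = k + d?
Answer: 1/363 ≈ 0.0027548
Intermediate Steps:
y(d, k) = d/3 + k/3 (y(d, k) = (k + d)/3 = (d + k)/3 = d/3 + k/3)
1/y(216, 873) = 1/((⅓)*216 + (⅓)*873) = 1/(72 + 291) = 1/363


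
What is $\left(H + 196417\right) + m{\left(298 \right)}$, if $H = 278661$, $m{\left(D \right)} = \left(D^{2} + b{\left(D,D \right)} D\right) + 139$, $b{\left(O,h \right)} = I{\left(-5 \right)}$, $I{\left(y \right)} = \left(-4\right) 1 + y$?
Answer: $561339$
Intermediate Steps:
$I{\left(y \right)} = -4 + y$
$b{\left(O,h \right)} = -9$ ($b{\left(O,h \right)} = -4 - 5 = -9$)
$m{\left(D \right)} = 139 + D^{2} - 9 D$ ($m{\left(D \right)} = \left(D^{2} - 9 D\right) + 139 = 139 + D^{2} - 9 D$)
$\left(H + 196417\right) + m{\left(298 \right)} = \left(278661 + 196417\right) + \left(139 + 298^{2} - 2682\right) = 475078 + \left(139 + 88804 - 2682\right) = 475078 + 86261 = 561339$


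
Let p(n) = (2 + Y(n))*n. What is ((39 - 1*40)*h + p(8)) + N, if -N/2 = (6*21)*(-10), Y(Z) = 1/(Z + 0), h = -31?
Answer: 2568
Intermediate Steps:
Y(Z) = 1/Z
p(n) = n*(2 + 1/n) (p(n) = (2 + 1/n)*n = n*(2 + 1/n))
N = 2520 (N = -2*6*21*(-10) = -252*(-10) = -2*(-1260) = 2520)
((39 - 1*40)*h + p(8)) + N = ((39 - 1*40)*(-31) + (1 + 2*8)) + 2520 = ((39 - 40)*(-31) + (1 + 16)) + 2520 = (-1*(-31) + 17) + 2520 = (31 + 17) + 2520 = 48 + 2520 = 2568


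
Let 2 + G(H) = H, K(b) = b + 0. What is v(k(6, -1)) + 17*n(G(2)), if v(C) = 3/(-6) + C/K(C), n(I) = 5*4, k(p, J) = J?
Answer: 681/2 ≈ 340.50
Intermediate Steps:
K(b) = b
G(H) = -2 + H
n(I) = 20
v(C) = ½ (v(C) = 3/(-6) + C/C = 3*(-⅙) + 1 = -½ + 1 = ½)
v(k(6, -1)) + 17*n(G(2)) = ½ + 17*20 = ½ + 340 = 681/2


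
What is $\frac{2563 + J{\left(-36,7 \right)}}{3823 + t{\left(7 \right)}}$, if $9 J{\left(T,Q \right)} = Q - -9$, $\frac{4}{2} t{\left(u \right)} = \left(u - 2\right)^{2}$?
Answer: $\frac{46166}{69039} \approx 0.66869$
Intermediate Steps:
$t{\left(u \right)} = \frac{\left(-2 + u\right)^{2}}{2}$ ($t{\left(u \right)} = \frac{\left(u - 2\right)^{2}}{2} = \frac{\left(-2 + u\right)^{2}}{2}$)
$J{\left(T,Q \right)} = 1 + \frac{Q}{9}$ ($J{\left(T,Q \right)} = \frac{Q - -9}{9} = \frac{Q + 9}{9} = \frac{9 + Q}{9} = 1 + \frac{Q}{9}$)
$\frac{2563 + J{\left(-36,7 \right)}}{3823 + t{\left(7 \right)}} = \frac{2563 + \left(1 + \frac{1}{9} \cdot 7\right)}{3823 + \frac{\left(-2 + 7\right)^{2}}{2}} = \frac{2563 + \left(1 + \frac{7}{9}\right)}{3823 + \frac{5^{2}}{2}} = \frac{2563 + \frac{16}{9}}{3823 + \frac{1}{2} \cdot 25} = \frac{23083}{9 \left(3823 + \frac{25}{2}\right)} = \frac{23083}{9 \cdot \frac{7671}{2}} = \frac{23083}{9} \cdot \frac{2}{7671} = \frac{46166}{69039}$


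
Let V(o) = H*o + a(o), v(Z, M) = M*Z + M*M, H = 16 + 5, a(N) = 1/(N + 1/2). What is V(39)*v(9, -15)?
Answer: 5823270/79 ≈ 73712.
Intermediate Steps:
a(N) = 1/(1/2 + N) (a(N) = 1/(N + 1/2) = 1/(1/2 + N))
H = 21
v(Z, M) = M**2 + M*Z (v(Z, M) = M*Z + M**2 = M**2 + M*Z)
V(o) = 2/(1 + 2*o) + 21*o (V(o) = 21*o + 2/(1 + 2*o) = 2/(1 + 2*o) + 21*o)
V(39)*v(9, -15) = ((2 + 21*39*(1 + 2*39))/(1 + 2*39))*(-15*(-15 + 9)) = ((2 + 21*39*(1 + 78))/(1 + 78))*(-15*(-6)) = ((2 + 21*39*79)/79)*90 = ((2 + 64701)/79)*90 = ((1/79)*64703)*90 = (64703/79)*90 = 5823270/79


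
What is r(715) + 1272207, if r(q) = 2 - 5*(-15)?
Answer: 1272284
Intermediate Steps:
r(q) = 77 (r(q) = 2 + 75 = 77)
r(715) + 1272207 = 77 + 1272207 = 1272284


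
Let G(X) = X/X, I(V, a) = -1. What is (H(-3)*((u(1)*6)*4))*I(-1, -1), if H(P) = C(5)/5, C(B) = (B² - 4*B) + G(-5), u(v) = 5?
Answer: -144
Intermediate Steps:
G(X) = 1
C(B) = 1 + B² - 4*B (C(B) = (B² - 4*B) + 1 = 1 + B² - 4*B)
H(P) = 6/5 (H(P) = (1 + 5² - 4*5)/5 = (1 + 25 - 20)*(⅕) = 6*(⅕) = 6/5)
(H(-3)*((u(1)*6)*4))*I(-1, -1) = (6*((5*6)*4)/5)*(-1) = (6*(30*4)/5)*(-1) = ((6/5)*120)*(-1) = 144*(-1) = -144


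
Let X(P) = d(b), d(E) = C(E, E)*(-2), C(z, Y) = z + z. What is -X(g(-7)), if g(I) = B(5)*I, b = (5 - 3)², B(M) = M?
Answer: 16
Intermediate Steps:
C(z, Y) = 2*z
b = 4 (b = 2² = 4)
g(I) = 5*I
d(E) = -4*E (d(E) = (2*E)*(-2) = -4*E)
X(P) = -16 (X(P) = -4*4 = -16)
-X(g(-7)) = -1*(-16) = 16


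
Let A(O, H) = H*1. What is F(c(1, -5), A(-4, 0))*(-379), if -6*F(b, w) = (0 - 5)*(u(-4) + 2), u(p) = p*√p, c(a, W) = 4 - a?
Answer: -1895/3 + 7580*I/3 ≈ -631.67 + 2526.7*I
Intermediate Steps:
A(O, H) = H
u(p) = p^(3/2)
F(b, w) = 5/3 - 20*I/3 (F(b, w) = -(0 - 5)*((-4)^(3/2) + 2)/6 = -(-5)*(-8*I + 2)/6 = -(-5)*(2 - 8*I)/6 = -(-10 + 40*I)/6 = 5/3 - 20*I/3)
F(c(1, -5), A(-4, 0))*(-379) = (5/3 - 20*I/3)*(-379) = -1895/3 + 7580*I/3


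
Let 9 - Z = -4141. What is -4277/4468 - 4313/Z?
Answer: -18510017/9271100 ≈ -1.9965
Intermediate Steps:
Z = 4150 (Z = 9 - 1*(-4141) = 9 + 4141 = 4150)
-4277/4468 - 4313/Z = -4277/4468 - 4313/4150 = -18510017/9271100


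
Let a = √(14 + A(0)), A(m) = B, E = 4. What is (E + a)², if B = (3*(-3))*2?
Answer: 12 + 16*I ≈ 12.0 + 16.0*I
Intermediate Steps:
B = -18 (B = -9*2 = -18)
A(m) = -18
a = 2*I (a = √(14 - 18) = √(-4) = 2*I ≈ 2.0*I)
(E + a)² = (4 + 2*I)²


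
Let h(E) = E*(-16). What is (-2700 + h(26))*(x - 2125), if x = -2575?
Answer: 14645200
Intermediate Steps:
h(E) = -16*E
(-2700 + h(26))*(x - 2125) = (-2700 - 16*26)*(-2575 - 2125) = (-2700 - 416)*(-4700) = -3116*(-4700) = 14645200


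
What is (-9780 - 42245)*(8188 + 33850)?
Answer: -2187026950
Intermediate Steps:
(-9780 - 42245)*(8188 + 33850) = -52025*42038 = -2187026950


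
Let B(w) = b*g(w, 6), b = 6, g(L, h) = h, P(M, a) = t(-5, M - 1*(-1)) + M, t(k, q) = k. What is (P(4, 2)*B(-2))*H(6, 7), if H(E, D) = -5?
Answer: 180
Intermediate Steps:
P(M, a) = -5 + M
B(w) = 36 (B(w) = 6*6 = 36)
(P(4, 2)*B(-2))*H(6, 7) = ((-5 + 4)*36)*(-5) = -1*36*(-5) = -36*(-5) = 180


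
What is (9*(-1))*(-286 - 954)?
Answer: 11160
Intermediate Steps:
(9*(-1))*(-286 - 954) = -9*(-1240) = 11160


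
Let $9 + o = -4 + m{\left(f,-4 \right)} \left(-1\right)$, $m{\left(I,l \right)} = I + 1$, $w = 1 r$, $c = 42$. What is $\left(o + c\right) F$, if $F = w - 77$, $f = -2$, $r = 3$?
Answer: $-2220$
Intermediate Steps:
$w = 3$ ($w = 1 \cdot 3 = 3$)
$m{\left(I,l \right)} = 1 + I$
$o = -12$ ($o = -9 - \left(4 - \left(1 - 2\right) \left(-1\right)\right) = -9 - 3 = -12$)
$F = -74$ ($F = 3 - 77 = -74$)
$\left(o + c\right) F = \left(-12 + 42\right) \left(-74\right) = 30 \left(-74\right) = -2220$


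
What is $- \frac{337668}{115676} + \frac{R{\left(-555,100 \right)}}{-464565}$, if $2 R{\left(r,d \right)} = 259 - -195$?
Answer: $- \frac{39223748218}{13434755235} \approx -2.9196$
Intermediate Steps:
$R{\left(r,d \right)} = 227$ ($R{\left(r,d \right)} = \frac{259 - -195}{2} = \frac{259 + 195}{2} = \frac{1}{2} \cdot 454 = 227$)
$- \frac{337668}{115676} + \frac{R{\left(-555,100 \right)}}{-464565} = - \frac{337668}{115676} + \frac{227}{-464565} = \left(-337668\right) \frac{1}{115676} + 227 \left(- \frac{1}{464565}\right) = - \frac{84417}{28919} - \frac{227}{464565} = - \frac{39223748218}{13434755235}$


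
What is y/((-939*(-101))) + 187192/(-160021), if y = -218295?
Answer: -17561628761/5058743873 ≈ -3.4715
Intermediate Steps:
y/((-939*(-101))) + 187192/(-160021) = -218295/((-939*(-101))) + 187192/(-160021) = -218295/94839 + 187192*(-1/160021) = -218295*1/94839 - 187192/160021 = -72765/31613 - 187192/160021 = -17561628761/5058743873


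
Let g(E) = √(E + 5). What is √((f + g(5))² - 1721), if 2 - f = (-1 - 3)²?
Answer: √(-1721 + (14 - √10)²) ≈ 40.044*I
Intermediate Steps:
g(E) = √(5 + E)
f = -14 (f = 2 - (-1 - 3)² = 2 - 1*(-4)² = 2 - 1*16 = 2 - 16 = -14)
√((f + g(5))² - 1721) = √((-14 + √(5 + 5))² - 1721) = √((-14 + √10)² - 1721) = √(-1721 + (-14 + √10)²)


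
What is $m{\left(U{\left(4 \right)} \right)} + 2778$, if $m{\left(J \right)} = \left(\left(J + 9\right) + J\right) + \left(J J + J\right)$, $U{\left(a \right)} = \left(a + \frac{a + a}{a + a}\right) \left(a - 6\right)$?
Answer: $2857$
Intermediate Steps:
$U{\left(a \right)} = \left(1 + a\right) \left(-6 + a\right)$ ($U{\left(a \right)} = \left(a + \frac{2 a}{2 a}\right) \left(-6 + a\right) = \left(a + 2 a \frac{1}{2 a}\right) \left(-6 + a\right) = \left(a + 1\right) \left(-6 + a\right) = \left(1 + a\right) \left(-6 + a\right)$)
$m{\left(J \right)} = 9 + J^{2} + 3 J$ ($m{\left(J \right)} = \left(\left(9 + J\right) + J\right) + \left(J^{2} + J\right) = \left(9 + 2 J\right) + \left(J + J^{2}\right) = 9 + J^{2} + 3 J$)
$m{\left(U{\left(4 \right)} \right)} + 2778 = \left(9 + \left(-6 + 4^{2} - 20\right)^{2} + 3 \left(-6 + 4^{2} - 20\right)\right) + 2778 = \left(9 + \left(-6 + 16 - 20\right)^{2} + 3 \left(-6 + 16 - 20\right)\right) + 2778 = \left(9 + \left(-10\right)^{2} + 3 \left(-10\right)\right) + 2778 = \left(9 + 100 - 30\right) + 2778 = 79 + 2778 = 2857$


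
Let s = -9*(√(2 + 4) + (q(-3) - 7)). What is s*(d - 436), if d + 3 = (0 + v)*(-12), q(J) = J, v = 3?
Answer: -42750 + 4275*√6 ≈ -32278.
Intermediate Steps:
d = -39 (d = -3 + (0 + 3)*(-12) = -3 + 3*(-12) = -3 - 36 = -39)
s = 90 - 9*√6 (s = -9*(√(2 + 4) + (-3 - 7)) = -9*(√6 - 10) = -9*(-10 + √6) = 90 - 9*√6 ≈ 67.955)
s*(d - 436) = (90 - 9*√6)*(-39 - 436) = (90 - 9*√6)*(-475) = -42750 + 4275*√6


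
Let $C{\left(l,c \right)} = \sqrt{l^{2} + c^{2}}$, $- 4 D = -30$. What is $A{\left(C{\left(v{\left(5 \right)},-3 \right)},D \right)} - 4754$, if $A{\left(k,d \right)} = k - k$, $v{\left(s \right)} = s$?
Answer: $-4754$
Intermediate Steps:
$D = \frac{15}{2}$ ($D = \left(- \frac{1}{4}\right) \left(-30\right) = \frac{15}{2} \approx 7.5$)
$C{\left(l,c \right)} = \sqrt{c^{2} + l^{2}}$
$A{\left(k,d \right)} = 0$
$A{\left(C{\left(v{\left(5 \right)},-3 \right)},D \right)} - 4754 = 0 - 4754 = -4754$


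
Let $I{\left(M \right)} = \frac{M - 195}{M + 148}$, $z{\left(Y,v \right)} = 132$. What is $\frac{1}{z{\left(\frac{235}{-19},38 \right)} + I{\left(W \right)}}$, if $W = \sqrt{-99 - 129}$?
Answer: $\frac{137752}{18005113} - \frac{14 i \sqrt{57}}{7716477} \approx 0.0076507 - 1.3698 \cdot 10^{-5} i$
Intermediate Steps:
$W = 2 i \sqrt{57}$ ($W = \sqrt{-228} = 2 i \sqrt{57} \approx 15.1 i$)
$I{\left(M \right)} = \frac{-195 + M}{148 + M}$
$\frac{1}{z{\left(\frac{235}{-19},38 \right)} + I{\left(W \right)}} = \frac{1}{132 + \frac{-195 + 2 i \sqrt{57}}{148 + 2 i \sqrt{57}}}$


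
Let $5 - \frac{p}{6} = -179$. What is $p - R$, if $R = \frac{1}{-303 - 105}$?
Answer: $\frac{450433}{408} \approx 1104.0$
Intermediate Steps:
$p = 1104$ ($p = 30 - -1074 = 30 + 1074 = 1104$)
$R = - \frac{1}{408}$ ($R = \frac{1}{-408} = - \frac{1}{408} \approx -0.002451$)
$p - R = 1104 - - \frac{1}{408} = 1104 + \frac{1}{408} = \frac{450433}{408}$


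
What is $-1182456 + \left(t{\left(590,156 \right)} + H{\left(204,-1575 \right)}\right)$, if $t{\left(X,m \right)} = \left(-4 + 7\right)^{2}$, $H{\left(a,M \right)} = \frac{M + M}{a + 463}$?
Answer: $- \frac{788695299}{667} \approx -1.1825 \cdot 10^{6}$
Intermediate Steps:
$H{\left(a,M \right)} = \frac{2 M}{463 + a}$
$t{\left(X,m \right)} = 9$ ($t{\left(X,m \right)} = 3^{2} = 9$)
$-1182456 + \left(t{\left(590,156 \right)} + H{\left(204,-1575 \right)}\right) = -1182456 + \left(9 + 2 \left(-1575\right) \frac{1}{463 + 204}\right) = -1182456 + \left(9 + 2 \left(-1575\right) \frac{1}{667}\right) = -1182456 + \left(9 - \frac{3150}{667}\right) = -1182456 + \frac{2853}{667} = - \frac{788695299}{667}$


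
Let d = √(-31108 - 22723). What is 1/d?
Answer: -I*√53831/53831 ≈ -0.0043101*I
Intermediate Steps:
d = I*√53831 (d = √(-53831) = I*√53831 ≈ 232.02*I)
1/d = 1/(I*√53831) = -I*√53831/53831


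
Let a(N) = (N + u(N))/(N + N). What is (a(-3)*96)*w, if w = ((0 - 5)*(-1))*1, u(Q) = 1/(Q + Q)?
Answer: 760/3 ≈ 253.33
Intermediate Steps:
u(Q) = 1/(2*Q)
a(N) = (N + 1/(2*N))/(2*N) (a(N) = (N + 1/(2*N))/(N + N) = (N + 1/(2*N))/((2*N)) = (N + 1/(2*N))*(1/(2*N)) = (N + 1/(2*N))/(2*N))
w = 5 (w = -5*(-1)*1 = 5*1 = 5)
(a(-3)*96)*w = ((1/2 + (1/4)/(-3)**2)*96)*5 = ((1/2 + (1/4)*(1/9))*96)*5 = ((1/2 + 1/36)*96)*5 = ((19/36)*96)*5 = (152/3)*5 = 760/3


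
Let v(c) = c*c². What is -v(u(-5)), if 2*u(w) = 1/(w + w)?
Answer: 1/8000 ≈ 0.00012500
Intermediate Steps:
u(w) = 1/(4*w) (u(w) = 1/(2*(w + w)) = 1/(2*((2*w))) = (1/(2*w))/2 = 1/(4*w))
v(c) = c³
-v(u(-5)) = -((¼)/(-5))³ = -((¼)*(-⅕))³ = -(-1/20)³ = -1*(-1/8000) = 1/8000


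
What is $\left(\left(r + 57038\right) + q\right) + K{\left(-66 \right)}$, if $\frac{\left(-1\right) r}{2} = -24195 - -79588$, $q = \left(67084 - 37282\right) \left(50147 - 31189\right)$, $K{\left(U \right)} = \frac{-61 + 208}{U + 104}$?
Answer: $\frac{21467437731}{38} \approx 5.6493 \cdot 10^{8}$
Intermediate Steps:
$K{\left(U \right)} = \frac{147}{104 + U}$
$q = 564986316$ ($q = 29802 \cdot 18958 = 564986316$)
$r = -110786$ ($r = - 2 \left(-24195 - -79588\right) = - 2 \left(-24195 + 79588\right) = \left(-2\right) 55393 = -110786$)
$\left(\left(r + 57038\right) + q\right) + K{\left(-66 \right)} = \left(\left(-110786 + 57038\right) + 564986316\right) + \frac{147}{104 - 66} = \left(-53748 + 564986316\right) + \frac{147}{38} = 564932568 + 147 \cdot \frac{1}{38} = 564932568 + \frac{147}{38} = \frac{21467437731}{38}$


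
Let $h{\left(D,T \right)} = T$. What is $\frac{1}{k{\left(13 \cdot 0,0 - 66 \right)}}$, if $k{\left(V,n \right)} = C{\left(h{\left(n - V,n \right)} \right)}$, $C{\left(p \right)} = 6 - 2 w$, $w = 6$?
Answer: $- \frac{1}{6} \approx -0.16667$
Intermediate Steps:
$C{\left(p \right)} = -6$ ($C{\left(p \right)} = 6 - 12 = -6$)
$k{\left(V,n \right)} = -6$
$\frac{1}{k{\left(13 \cdot 0,0 - 66 \right)}} = \frac{1}{-6} = - \frac{1}{6}$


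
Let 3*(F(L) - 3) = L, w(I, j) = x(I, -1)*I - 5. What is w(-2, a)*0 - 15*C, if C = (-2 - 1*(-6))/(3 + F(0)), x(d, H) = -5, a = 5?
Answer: -10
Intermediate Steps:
w(I, j) = -5 - 5*I (w(I, j) = -5*I - 5 = -5 - 5*I)
F(L) = 3 + L/3
C = ⅔ (C = (-2 - 1*(-6))/(3 + (3 + (⅓)*0)) = (-2 + 6)/(3 + (3 + 0)) = 4/(3 + 3) = 4/6 = 4*(⅙) = ⅔ ≈ 0.66667)
w(-2, a)*0 - 15*C = (-5 - 5*(-2))*0 - 15*⅔ = (-5 + 10)*0 - 10 = 5*0 - 10 = 0 - 10 = -10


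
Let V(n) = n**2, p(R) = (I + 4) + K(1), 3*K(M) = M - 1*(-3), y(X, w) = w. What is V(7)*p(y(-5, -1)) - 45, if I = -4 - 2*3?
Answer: -821/3 ≈ -273.67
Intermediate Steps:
I = -10 (I = -4 - 6 = -10)
K(M) = 1 + M/3 (K(M) = (M - 1*(-3))/3 = (M + 3)/3 = (3 + M)/3 = 1 + M/3)
p(R) = -14/3 (p(R) = (-10 + 4) + (1 + (1/3)*1) = -6 + (1 + 1/3) = -6 + 4/3 = -14/3)
V(7)*p(y(-5, -1)) - 45 = 7**2*(-14/3) - 45 = 49*(-14/3) - 45 = -686/3 - 45 = -821/3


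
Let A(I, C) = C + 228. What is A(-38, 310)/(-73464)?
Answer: -269/36732 ≈ -0.0073233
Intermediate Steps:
A(I, C) = 228 + C
A(-38, 310)/(-73464) = (228 + 310)/(-73464) = 538*(-1/73464) = -269/36732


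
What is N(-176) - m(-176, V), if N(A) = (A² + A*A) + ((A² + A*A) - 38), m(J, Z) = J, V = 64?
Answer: 124042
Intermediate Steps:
N(A) = -38 + 4*A² (N(A) = (A² + A²) + ((A² + A²) - 38) = 2*A² + (2*A² - 38) = 2*A² + (-38 + 2*A²) = -38 + 4*A²)
N(-176) - m(-176, V) = (-38 + 4*(-176)²) - 1*(-176) = (-38 + 4*30976) + 176 = (-38 + 123904) + 176 = 123866 + 176 = 124042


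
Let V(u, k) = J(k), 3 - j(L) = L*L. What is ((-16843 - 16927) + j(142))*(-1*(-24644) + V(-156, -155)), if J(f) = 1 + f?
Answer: -1320770190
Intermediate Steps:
j(L) = 3 - L**2 (j(L) = 3 - L*L = 3 - L**2)
V(u, k) = 1 + k
((-16843 - 16927) + j(142))*(-1*(-24644) + V(-156, -155)) = ((-16843 - 16927) + (3 - 1*142**2))*(-1*(-24644) + (1 - 155)) = (-33770 + (3 - 1*20164))*(24644 - 154) = (-33770 + (3 - 20164))*24490 = (-33770 - 20161)*24490 = -53931*24490 = -1320770190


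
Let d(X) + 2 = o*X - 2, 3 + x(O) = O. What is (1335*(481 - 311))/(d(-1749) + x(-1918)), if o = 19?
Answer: -6675/1034 ≈ -6.4555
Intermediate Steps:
x(O) = -3 + O
d(X) = -4 + 19*X (d(X) = -2 + (19*X - 2) = -2 + (-2 + 19*X) = -4 + 19*X)
(1335*(481 - 311))/(d(-1749) + x(-1918)) = (1335*(481 - 311))/((-4 + 19*(-1749)) + (-3 - 1918)) = (1335*170)/((-4 - 33231) - 1921) = 226950/(-33235 - 1921) = 226950/(-35156) = 226950*(-1/35156) = -6675/1034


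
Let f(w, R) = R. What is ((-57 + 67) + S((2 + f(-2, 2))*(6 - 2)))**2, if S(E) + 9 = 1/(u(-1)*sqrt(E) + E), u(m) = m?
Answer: 169/144 ≈ 1.1736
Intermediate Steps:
S(E) = -9 + 1/(E - sqrt(E)) (S(E) = -9 + 1/(-sqrt(E) + E) = -9 + 1/(E - sqrt(E)))
((-57 + 67) + S((2 + f(-2, 2))*(6 - 2)))**2 = ((-57 + 67) + (1 - 9*(2 + 2)*(6 - 2) + 9*sqrt((2 + 2)*(6 - 2)))/((2 + 2)*(6 - 2) - sqrt((2 + 2)*(6 - 2))))**2 = (10 + (1 - 36*4 + 9*sqrt(4*4))/(4*4 - sqrt(4*4)))**2 = (10 + (1 - 9*16 + 9*sqrt(16))/(16 - sqrt(16)))**2 = (10 + (1 - 144 + 9*4)/(16 - 1*4))**2 = (10 + (1 - 144 + 36)/(16 - 4))**2 = (10 - 107/12)**2 = (13/12)**2 = 169/144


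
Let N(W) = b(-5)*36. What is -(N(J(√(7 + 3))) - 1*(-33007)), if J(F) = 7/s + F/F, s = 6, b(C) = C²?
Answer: -33907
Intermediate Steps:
J(F) = 13/6 (J(F) = 7/6 + F/F = 7*(⅙) + 1 = 7/6 + 1 = 13/6)
N(W) = 900 (N(W) = (-5)²*36 = 25*36 = 900)
-(N(J(√(7 + 3))) - 1*(-33007)) = -(900 - 1*(-33007)) = -(900 + 33007) = -1*33907 = -33907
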